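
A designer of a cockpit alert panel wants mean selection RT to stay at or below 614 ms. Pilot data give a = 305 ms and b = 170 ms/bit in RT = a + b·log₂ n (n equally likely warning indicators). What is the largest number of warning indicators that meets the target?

Information budget: (614 − 305)/170 = 1.8176 bits, so n ≤ 2^1.8176 = 3.525 → at most 3.

3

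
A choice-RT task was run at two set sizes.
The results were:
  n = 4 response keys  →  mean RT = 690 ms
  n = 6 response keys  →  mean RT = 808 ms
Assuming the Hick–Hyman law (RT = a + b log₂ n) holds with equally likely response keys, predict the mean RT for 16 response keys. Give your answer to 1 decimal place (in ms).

Fit slope and intercept:
  b = (808 − 690) / (log₂ 6 − log₂ 4) = 118 / (2.5850 − 2) = 201.722 ms/bit
  a = 690 − 201.722 × 2 = 286.555 ms
Then RT(16) = 286.555 + 201.722 × log₂ 16 = 286.555 + 201.722 × 4 ≈ 1093.445 ms.

1093.4 ms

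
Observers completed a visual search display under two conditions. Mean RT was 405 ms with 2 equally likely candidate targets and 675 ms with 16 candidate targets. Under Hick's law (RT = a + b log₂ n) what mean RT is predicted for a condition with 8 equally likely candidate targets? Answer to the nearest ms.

Fit slope and intercept:
  b = (675 − 405) / (log₂ 16 − log₂ 2) = 270 / (4 − 1) = 90 ms/bit
  a = 405 − 90 × 1 = 315 ms
Then RT(8) = 315 + 90 × log₂ 8 = 315 + 90 × 3 ≈ 585.000 ms.

585 ms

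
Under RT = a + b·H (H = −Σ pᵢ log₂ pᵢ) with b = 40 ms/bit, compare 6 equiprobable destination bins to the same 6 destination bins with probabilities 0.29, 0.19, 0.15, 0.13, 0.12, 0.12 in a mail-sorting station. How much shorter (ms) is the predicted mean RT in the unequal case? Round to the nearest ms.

3 ms

The RT saving is b·ΔH. Equiprobable H₀ = log₂(6) = 2.5850 bits; with the given probabilities H = 2.5005 bits.
b·(H₀ − H) = 40 × (2.5850 − 2.5005) = 3.38 ms.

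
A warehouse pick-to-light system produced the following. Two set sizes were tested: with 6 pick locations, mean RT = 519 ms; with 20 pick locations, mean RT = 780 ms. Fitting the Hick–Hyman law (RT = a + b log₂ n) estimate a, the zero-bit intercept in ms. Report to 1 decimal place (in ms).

Slope: b = (780 − 519) / (log₂ 20 − log₂ 6) = 261/1.7370 = 150.262 ms/bit.
a = RT₁ − b·log₂ n₁ = 519 − 150.262 × 2.5850 = 130.578 ms.

130.6 ms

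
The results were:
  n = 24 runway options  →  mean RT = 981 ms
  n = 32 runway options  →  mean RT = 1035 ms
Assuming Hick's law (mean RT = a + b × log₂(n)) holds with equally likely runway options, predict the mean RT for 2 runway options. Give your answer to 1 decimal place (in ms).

Solve the two-equation system in a and b:
  b = (1035 − 981) / (log₂ 32 − log₂ 24) = 54 / (5 − 4.5850) = 130.109 ms/bit
  a = 981 − 130.109 × 4.5850 = 384.456 ms
Then RT(2) = 384.456 + 130.109 × log₂ 2 = 384.456 + 130.109 × 1 ≈ 514.565 ms.

514.6 ms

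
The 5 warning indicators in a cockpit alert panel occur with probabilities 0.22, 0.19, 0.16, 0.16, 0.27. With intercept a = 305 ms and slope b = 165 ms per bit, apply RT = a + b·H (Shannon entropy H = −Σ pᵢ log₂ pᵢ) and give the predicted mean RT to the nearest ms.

Entropy contributions −pᵢ log₂ pᵢ: 0.4806, 0.4552, 0.4230, 0.4230, 0.5100; sum H = 2.2919 bits.
RT = a + bH = 305 + 165·2.2919 = 683.16 ms.

683 ms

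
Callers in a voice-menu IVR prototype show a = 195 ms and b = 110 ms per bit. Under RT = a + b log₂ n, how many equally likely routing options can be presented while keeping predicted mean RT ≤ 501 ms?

6

Set 195 + 110·log₂ n ≤ 501 → log₂ n ≤ (501 − 195)/110 = 2.7818.
So n ≤ 2^2.7818 = 6.877; the largest integer n is 6.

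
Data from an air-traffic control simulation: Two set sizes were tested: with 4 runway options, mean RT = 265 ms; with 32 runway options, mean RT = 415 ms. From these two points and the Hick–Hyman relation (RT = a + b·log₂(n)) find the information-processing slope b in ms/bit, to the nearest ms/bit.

50 ms/bit

b = (RT₂ − RT₁)/(log₂ n₂ − log₂ n₁) = (415 − 265)/(5 − 2) = 50 ms/bit.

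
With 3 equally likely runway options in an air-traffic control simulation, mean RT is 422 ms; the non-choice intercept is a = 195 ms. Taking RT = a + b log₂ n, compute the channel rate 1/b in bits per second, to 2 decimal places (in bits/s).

6.98 bits/s

Choice component = 422 − 195 = 227 ms over log₂(3) = 1.5850 bits.
b = 227 / 1.5850 = 143.221 ms/bit, so 1/b = 6.982 bits/s.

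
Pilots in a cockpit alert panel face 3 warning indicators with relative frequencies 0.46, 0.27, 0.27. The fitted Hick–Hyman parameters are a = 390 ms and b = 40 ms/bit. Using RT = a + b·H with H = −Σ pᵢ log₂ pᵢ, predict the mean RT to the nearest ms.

451 ms

H = 0.46·log₂(1/0.46) + 0.27·log₂(1/0.27) + 0.27·log₂(1/0.27) = 1.5354 bits.
RT = 390 + 40 × 1.5354 = 451.42 ms.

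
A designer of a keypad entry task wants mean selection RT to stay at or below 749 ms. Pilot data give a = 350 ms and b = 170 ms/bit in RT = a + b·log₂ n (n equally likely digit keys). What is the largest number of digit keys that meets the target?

5

Information budget: (749 − 350)/170 = 2.3471 bits, so n ≤ 2^2.3471 = 5.088 → at most 5.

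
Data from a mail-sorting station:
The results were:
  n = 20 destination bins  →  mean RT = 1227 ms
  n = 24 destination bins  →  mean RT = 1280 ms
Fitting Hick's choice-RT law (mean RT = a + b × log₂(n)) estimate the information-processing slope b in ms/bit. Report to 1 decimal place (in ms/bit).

201.5 ms/bit

b = (RT₂ − RT₁)/(log₂ n₂ − log₂ n₁) = (1280 − 1227)/(4.5850 − 4.3219) = 201.495 ms/bit.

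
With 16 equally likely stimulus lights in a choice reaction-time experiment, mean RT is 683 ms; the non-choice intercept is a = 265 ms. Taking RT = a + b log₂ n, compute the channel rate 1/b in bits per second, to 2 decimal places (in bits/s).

Choice component = 683 − 265 = 418 ms over log₂(16) = 4 bits.
b = 418 / 4 = 104.500 ms/bit, so 1/b = 9.569 bits/s.

9.57 bits/s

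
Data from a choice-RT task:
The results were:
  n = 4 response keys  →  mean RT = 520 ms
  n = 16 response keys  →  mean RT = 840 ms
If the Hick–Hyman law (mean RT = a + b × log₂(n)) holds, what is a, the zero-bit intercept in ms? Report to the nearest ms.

The slope on a log₂ axis is (840 − 520) / (4 − 2) = 160 ms/bit.
Intercept: a = 520 − 160·log₂(4) = 200.000 ms.

200 ms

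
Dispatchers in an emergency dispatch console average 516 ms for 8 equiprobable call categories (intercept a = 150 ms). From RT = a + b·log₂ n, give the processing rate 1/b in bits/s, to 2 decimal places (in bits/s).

8.20 bits/s

b = (516 − 150)/log₂ 8 = 366/3 = 122.000 ms per bit = 0.12200 s/bit; the reciprocal is 8.197 bits/s.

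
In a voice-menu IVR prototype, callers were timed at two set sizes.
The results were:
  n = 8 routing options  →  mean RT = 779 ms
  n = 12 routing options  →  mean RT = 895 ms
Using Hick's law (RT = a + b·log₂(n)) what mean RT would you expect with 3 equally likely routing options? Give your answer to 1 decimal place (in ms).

Solve the two-equation system in a and b:
  b = (895 − 779) / (log₂ 12 − log₂ 8) = 116 / (3.5850 − 3) = 198.303 ms/bit
  a = 779 − 198.303 × 3 = 184.090 ms
Then RT(3) = 184.090 + 198.303 × log₂ 3 = 184.090 + 198.303 × 1.5850 ≈ 498.393 ms.

498.4 ms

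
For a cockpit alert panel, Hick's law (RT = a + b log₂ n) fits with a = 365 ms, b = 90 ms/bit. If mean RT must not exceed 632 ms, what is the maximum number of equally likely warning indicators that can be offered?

Information budget: (632 − 365)/90 = 2.9667 bits, so n ≤ 2^2.9667 = 7.817 → at most 7.

7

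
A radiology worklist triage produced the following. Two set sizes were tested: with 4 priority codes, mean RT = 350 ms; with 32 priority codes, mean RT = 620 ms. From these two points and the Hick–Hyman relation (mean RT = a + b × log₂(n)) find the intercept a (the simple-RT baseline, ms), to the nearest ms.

Slope: b = (620 − 350) / (log₂ 32 − log₂ 4) = 270/3.0000 = 90 ms/bit.
Intercept: a = 350 − 90·log₂(4) = 170.000 ms.

170 ms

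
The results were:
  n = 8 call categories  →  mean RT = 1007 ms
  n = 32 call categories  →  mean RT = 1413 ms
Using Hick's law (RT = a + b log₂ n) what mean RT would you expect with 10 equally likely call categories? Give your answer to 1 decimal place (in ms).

1072.4 ms

Solve the two-equation system in a and b:
  b = (1413 − 1007) / (log₂ 32 − log₂ 8) = 406 / (5 − 3) = 203.000 ms/bit
  a = 1007 − 203.000 × 3 = 398.000 ms
Then RT(10) = 398.000 + 203.000 × log₂ 10 = 398.000 + 203.000 × 3.3219 ≈ 1072.351 ms.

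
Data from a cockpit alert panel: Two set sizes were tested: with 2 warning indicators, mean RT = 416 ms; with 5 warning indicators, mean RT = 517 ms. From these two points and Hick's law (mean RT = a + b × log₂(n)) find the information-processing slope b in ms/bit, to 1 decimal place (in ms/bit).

The slope on a log₂ axis is (517 − 416) / (2.3219 − 1) = 76.404 ms/bit.

76.4 ms/bit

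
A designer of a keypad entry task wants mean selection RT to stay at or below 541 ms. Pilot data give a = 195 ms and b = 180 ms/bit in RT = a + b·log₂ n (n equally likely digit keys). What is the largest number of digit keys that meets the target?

3

Information budget: (541 − 195)/180 = 1.9222 bits, so n ≤ 2^1.9222 = 3.790 → at most 3.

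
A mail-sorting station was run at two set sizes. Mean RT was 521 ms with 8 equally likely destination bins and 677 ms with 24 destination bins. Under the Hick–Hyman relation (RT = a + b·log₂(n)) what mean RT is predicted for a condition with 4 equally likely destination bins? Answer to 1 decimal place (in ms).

RT is linear in log₂ n, so two points fix the line:
  b = (677 − 521) / (log₂ 24 − log₂ 8) = 156 / (4.5850 − 3) = 98.425 ms/bit
  a = 521 − 98.425 × 3 = 225.725 ms
Then RT(4) = 225.725 + 98.425 × log₂ 4 = 225.725 + 98.425 × 2 ≈ 422.575 ms.

422.6 ms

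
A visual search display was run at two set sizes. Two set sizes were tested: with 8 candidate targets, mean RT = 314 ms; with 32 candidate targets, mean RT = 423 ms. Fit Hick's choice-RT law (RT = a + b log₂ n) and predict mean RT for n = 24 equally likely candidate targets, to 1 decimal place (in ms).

400.4 ms

With log₂ n on the abscissa the relation is linear; from the two conditions:
  b = (423 − 314) / (log₂ 32 − log₂ 8) = 109 / (5 − 3) = 54.500 ms/bit
  a = 314 − 54.500 × 3 = 150.500 ms
Then RT(24) = 150.500 + 54.500 × log₂ 24 = 150.500 + 54.500 × 4.5850 ≈ 400.380 ms.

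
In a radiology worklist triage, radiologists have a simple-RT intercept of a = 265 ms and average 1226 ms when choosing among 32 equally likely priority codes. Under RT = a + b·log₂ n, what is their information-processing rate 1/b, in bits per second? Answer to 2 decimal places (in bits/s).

b = (1226 − 265)/log₂ 32 = 961/5 = 192.200 ms per bit = 0.19220 s/bit; the reciprocal is 5.203 bits/s.

5.20 bits/s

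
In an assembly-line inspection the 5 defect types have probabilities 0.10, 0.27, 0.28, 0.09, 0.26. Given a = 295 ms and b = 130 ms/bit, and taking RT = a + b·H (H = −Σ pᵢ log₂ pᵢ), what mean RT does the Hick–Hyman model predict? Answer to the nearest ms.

H = 0.10·log₂(1/0.10) + 0.27·log₂(1/0.27) + 0.28·log₂(1/0.28) + 0.09·log₂(1/0.09) + 0.26·log₂(1/0.26) = 2.1744 bits.
RT = 295 + 130 × 2.1744 = 577.67 ms.

578 ms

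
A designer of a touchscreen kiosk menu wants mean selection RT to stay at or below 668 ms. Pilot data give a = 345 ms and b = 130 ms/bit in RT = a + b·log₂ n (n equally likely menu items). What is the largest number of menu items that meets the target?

5

Set 345 + 130·log₂ n ≤ 668 → log₂ n ≤ (668 − 345)/130 = 2.4846.
So n ≤ 2^2.4846 = 5.597; the largest integer n is 5.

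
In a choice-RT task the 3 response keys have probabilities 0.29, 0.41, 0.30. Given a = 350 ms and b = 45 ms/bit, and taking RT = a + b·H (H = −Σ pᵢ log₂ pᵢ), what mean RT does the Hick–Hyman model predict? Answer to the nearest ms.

H = 0.29·log₂(1/0.29) + 0.41·log₂(1/0.41) + 0.30·log₂(1/0.30) = 1.5664 bits.
RT = 350 + 45 × 1.5664 = 420.49 ms.

420 ms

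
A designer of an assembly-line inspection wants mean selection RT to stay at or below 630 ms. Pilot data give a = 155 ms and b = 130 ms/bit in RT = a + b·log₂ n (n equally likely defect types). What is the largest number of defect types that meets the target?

12

Set 155 + 130·log₂ n ≤ 630 → log₂ n ≤ (630 − 155)/130 = 3.6538.
So n ≤ 2^3.6538 = 12.587; the largest integer n is 12.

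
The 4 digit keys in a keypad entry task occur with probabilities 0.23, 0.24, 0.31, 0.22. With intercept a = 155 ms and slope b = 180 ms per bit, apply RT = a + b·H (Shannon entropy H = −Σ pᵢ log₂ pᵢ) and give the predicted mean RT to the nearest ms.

H = 0.23·log₂(1/0.23) + 0.24·log₂(1/0.24) + 0.31·log₂(1/0.31) + 0.22·log₂(1/0.22) = 1.9862 bits.
RT = 155 + 180 × 1.9862 = 512.51 ms.

513 ms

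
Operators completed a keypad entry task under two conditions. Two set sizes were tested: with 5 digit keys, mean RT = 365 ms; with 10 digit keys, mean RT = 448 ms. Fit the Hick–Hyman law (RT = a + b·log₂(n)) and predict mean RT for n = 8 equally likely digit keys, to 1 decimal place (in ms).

Fit slope and intercept:
  b = (448 − 365) / (log₂ 10 − log₂ 5) = 83 / (3.3219 − 2.3219) = 83.000 ms/bit
  a = 365 − 83.000 × 2.3219 = 172.280 ms
Then RT(8) = 172.280 + 83.000 × log₂ 8 = 172.280 + 83.000 × 3 ≈ 421.280 ms.

421.3 ms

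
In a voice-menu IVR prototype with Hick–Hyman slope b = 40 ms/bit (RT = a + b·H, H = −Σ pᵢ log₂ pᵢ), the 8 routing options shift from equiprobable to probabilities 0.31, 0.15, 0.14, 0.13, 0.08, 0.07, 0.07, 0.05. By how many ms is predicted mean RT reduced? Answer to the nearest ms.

Equiprobable entropy H₀ = log₂ 8 = 3.0000 bits.
Skewed entropy H = −Σ pᵢ log₂ pᵢ = 2.7588 bits.
ΔRT = b·(H₀ − H) = 40 × 0.2412 = 9.65 ms.

10 ms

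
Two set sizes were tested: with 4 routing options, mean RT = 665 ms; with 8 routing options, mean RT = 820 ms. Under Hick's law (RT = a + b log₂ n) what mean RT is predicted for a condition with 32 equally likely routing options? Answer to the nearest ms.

Fit slope and intercept:
  b = (820 − 665) / (log₂ 8 − log₂ 4) = 155 / (3 − 2) = 155 ms/bit
  a = 665 − 155 × 2 = 355 ms
Then RT(32) = 355 + 155 × log₂ 32 = 355 + 155 × 5 ≈ 1130.000 ms.

1130 ms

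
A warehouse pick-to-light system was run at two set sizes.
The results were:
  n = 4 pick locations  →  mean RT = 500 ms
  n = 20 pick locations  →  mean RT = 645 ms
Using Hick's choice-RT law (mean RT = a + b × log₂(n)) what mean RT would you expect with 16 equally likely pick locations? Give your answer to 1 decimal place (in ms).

624.9 ms

With log₂ n on the abscissa the relation is linear; from the two conditions:
  b = (645 − 500) / (log₂ 20 − log₂ 4) = 145 / (4.3219 − 2) = 62.448 ms/bit
  a = 500 − 62.448 × 2 = 375.104 ms
Then RT(16) = 375.104 + 62.448 × log₂ 16 = 375.104 + 62.448 × 4 ≈ 624.896 ms.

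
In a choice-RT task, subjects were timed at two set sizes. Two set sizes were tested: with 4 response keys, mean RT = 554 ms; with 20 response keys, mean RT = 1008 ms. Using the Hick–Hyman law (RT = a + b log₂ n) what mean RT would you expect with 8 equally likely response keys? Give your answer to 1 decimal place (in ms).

749.5 ms

RT is linear in log₂ n, so two points fix the line:
  b = (1008 − 554) / (log₂ 20 − log₂ 4) = 454 / (4.3219 − 2) = 195.527 ms/bit
  a = 554 − 195.527 × 2 = 162.946 ms
Then RT(8) = 162.946 + 195.527 × log₂ 8 = 162.946 + 195.527 × 3 ≈ 749.527 ms.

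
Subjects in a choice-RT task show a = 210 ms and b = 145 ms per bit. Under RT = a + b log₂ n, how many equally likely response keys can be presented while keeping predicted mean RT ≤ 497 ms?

Information budget: (497 − 210)/145 = 1.9793 bits, so n ≤ 2^1.9793 = 3.943 → at most 3.

3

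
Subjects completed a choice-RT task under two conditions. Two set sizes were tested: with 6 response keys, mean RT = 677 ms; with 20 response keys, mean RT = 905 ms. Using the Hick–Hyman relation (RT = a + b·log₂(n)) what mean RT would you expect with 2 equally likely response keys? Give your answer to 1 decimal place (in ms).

469.0 ms

With log₂ n on the abscissa the relation is linear; from the two conditions:
  b = (905 − 677) / (log₂ 20 − log₂ 6) = 228 / (4.3219 − 2.5850) = 131.263 ms/bit
  a = 677 − 131.263 × 2.5850 = 337.689 ms
Then RT(2) = 337.689 + 131.263 × log₂ 2 = 337.689 + 131.263 × 1 ≈ 468.952 ms.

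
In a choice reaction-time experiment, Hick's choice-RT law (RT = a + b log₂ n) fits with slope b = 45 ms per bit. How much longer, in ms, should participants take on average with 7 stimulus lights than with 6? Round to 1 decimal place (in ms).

10.0 ms

ΔRT = (a + b log₂ n₂) − (a + b log₂ n₁) = b·(log₂ n₂ − log₂ n₁).
log₂(7) − log₂(6) = 2.8074 − 2.5850 = 0.2224.
ΔRT = 45 × 0.2224 = 10.008 ms.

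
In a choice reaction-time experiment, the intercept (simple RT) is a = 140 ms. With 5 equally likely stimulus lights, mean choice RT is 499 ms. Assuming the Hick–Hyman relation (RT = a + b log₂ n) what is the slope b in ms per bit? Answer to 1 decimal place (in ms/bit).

154.6 ms/bit

b = (499 − 140) / log₂(5) = 359 / 2.3219 = 154.613 ms/bit.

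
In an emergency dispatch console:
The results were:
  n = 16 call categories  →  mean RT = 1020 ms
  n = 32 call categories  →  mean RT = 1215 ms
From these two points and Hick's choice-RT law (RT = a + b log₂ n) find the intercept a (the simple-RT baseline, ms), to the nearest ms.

240 ms

Slope: b = (1215 − 1020) / (log₂ 32 − log₂ 16) = 195/1.0000 = 195 ms/bit.
Intercept: a = 1020 − 195·log₂(16) = 240.000 ms.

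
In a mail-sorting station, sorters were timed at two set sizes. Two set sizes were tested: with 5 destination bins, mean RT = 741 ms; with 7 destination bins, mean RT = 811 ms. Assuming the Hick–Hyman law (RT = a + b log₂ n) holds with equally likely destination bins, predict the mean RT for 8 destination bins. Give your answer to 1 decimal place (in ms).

With log₂ n on the abscissa the relation is linear; from the two conditions:
  b = (811 − 741) / (log₂ 7 − log₂ 5) = 70 / (2.8074 − 2.3219) = 144.203 ms/bit
  a = 741 − 144.203 × 2.3219 = 406.171 ms
Then RT(8) = 406.171 + 144.203 × log₂ 8 = 406.171 + 144.203 × 3 ≈ 838.780 ms.

838.8 ms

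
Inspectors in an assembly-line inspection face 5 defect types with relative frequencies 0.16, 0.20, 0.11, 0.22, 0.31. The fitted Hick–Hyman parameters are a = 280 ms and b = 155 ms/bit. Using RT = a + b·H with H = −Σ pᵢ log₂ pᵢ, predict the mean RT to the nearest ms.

Entropy contributions −pᵢ log₂ pᵢ: 0.4230, 0.4644, 0.3503, 0.4806, 0.5238; sum H = 2.2421 bits.
RT = a + bH = 280 + 155·2.2421 = 627.52 ms.

628 ms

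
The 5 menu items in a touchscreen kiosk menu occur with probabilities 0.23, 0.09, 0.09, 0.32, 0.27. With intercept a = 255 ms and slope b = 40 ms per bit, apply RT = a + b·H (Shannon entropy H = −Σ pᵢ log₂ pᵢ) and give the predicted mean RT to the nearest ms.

341 ms

H = 0.23·log₂(1/0.23) + 0.09·log₂(1/0.09) + 0.09·log₂(1/0.09) + 0.32·log₂(1/0.32) + 0.27·log₂(1/0.27) = 2.1490 bits.
RT = 255 + 40 × 2.1490 = 340.96 ms.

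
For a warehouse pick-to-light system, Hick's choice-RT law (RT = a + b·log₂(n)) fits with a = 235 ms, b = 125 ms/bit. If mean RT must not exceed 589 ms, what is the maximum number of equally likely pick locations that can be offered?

7

Set 235 + 125·log₂ n ≤ 589 → log₂ n ≤ (589 − 235)/125 = 2.8320.
So n ≤ 2^2.8320 = 7.121; the largest integer n is 7.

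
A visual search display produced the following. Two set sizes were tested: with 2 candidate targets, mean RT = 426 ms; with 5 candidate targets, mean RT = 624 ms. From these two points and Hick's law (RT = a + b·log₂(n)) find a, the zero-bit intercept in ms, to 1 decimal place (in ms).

276.2 ms

The slope on a log₂ axis is (624 − 426) / (2.3219 − 1) = 149.781 ms/bit.
Intercept: a = 426 − 149.781·log₂(2) = 276.219 ms.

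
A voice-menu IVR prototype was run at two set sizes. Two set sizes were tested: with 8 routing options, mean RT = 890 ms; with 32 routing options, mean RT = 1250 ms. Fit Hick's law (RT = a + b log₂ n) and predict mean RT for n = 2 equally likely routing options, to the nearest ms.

530 ms

RT is linear in log₂ n, so two points fix the line:
  b = (1250 − 890) / (log₂ 32 − log₂ 8) = 360 / (5 − 3) = 180 ms/bit
  a = 890 − 180 × 3 = 350 ms
Then RT(2) = 350 + 180 × log₂ 2 = 350 + 180 × 1 ≈ 530.000 ms.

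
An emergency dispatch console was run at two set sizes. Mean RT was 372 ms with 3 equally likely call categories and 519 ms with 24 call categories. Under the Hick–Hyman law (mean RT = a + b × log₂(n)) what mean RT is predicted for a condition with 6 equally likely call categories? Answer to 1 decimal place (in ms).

With log₂ n on the abscissa the relation is linear; from the two conditions:
  b = (519 − 372) / (log₂ 24 − log₂ 3) = 147 / (4.5850 − 1.5850) = 49.000 ms/bit
  a = 372 − 49.000 × 1.5850 = 294.337 ms
Then RT(6) = 294.337 + 49.000 × log₂ 6 = 294.337 + 49.000 × 2.5850 ≈ 421.000 ms.

421.0 ms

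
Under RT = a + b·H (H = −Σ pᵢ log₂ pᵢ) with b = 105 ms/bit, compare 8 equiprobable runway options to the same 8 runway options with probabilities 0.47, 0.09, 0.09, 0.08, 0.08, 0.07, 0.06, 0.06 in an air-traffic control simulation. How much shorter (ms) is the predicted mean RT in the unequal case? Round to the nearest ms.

55 ms

The RT saving is b·ΔH. Equiprobable H₀ = log₂(8) = 3.0000 bits; with the given probabilities H = 2.4759 bits.
b·(H₀ − H) = 105 × (3.0000 − 2.4759) = 55.03 ms.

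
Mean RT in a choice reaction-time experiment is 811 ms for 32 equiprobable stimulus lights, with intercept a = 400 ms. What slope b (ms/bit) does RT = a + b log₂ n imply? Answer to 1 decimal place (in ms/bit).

b = (811 − 400) / log₂(32) = 411 / 5 = 82.200 ms/bit.

82.2 ms/bit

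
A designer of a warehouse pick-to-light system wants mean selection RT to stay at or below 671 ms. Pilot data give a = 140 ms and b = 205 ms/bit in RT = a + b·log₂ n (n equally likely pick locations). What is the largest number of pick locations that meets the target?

Set 140 + 205·log₂ n ≤ 671 → log₂ n ≤ (671 − 140)/205 = 2.5902.
So n ≤ 2^2.5902 = 6.022; the largest integer n is 6.

6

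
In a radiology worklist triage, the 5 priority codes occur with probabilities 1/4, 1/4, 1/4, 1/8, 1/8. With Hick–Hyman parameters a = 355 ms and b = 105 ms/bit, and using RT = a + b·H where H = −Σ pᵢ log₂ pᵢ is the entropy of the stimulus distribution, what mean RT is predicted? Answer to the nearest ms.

H = −Σ pᵢ log₂ pᵢ = 0.25·2 + 0.25·2 + 0.25·2 + 0.125·3 + 0.125·3 = 2.250 bits.
RT = 355 + 105 × 2.250 = 591.25 ms.

591 ms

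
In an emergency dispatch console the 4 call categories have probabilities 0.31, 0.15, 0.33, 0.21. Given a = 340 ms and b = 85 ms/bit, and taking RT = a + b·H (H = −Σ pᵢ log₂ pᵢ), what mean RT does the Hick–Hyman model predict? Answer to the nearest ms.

H = 0.31·log₂(1/0.31) + 0.15·log₂(1/0.15) + 0.33·log₂(1/0.33) + 0.21·log₂(1/0.21) = 1.9350 bits.
RT = 340 + 85 × 1.9350 = 504.47 ms.

504 ms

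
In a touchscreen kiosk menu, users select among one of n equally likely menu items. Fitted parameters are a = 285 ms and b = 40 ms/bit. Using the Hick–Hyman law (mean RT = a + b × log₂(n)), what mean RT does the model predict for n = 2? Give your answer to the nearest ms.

log₂(2) = 1 bits, so RT = 285 + 40 × 1 ≈ 325.000 ms.

325 ms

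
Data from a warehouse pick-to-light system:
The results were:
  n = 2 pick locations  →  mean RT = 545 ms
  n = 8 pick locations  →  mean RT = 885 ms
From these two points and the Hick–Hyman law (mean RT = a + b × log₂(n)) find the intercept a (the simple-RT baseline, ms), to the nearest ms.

b = (RT₂ − RT₁)/(log₂ n₂ − log₂ n₁) = (885 − 545)/(3 − 1) = 170 ms/bit.
a = RT₁ − b·log₂ n₁ = 545 − 170 × 1 = 375.000 ms.

375 ms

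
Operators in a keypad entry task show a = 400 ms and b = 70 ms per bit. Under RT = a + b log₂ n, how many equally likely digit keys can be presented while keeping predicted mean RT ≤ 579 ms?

Information budget: (579 − 400)/70 = 2.5571 bits, so n ≤ 2^2.5571 = 5.885 → at most 5.

5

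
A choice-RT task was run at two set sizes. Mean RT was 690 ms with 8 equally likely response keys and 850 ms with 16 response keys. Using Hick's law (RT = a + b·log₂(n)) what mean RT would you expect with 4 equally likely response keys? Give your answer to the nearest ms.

RT is linear in log₂ n, so two points fix the line:
  b = (850 − 690) / (log₂ 16 − log₂ 8) = 160 / (4 − 3) = 160 ms/bit
  a = 690 − 160 × 3 = 210 ms
Then RT(4) = 210 + 160 × log₂ 4 = 210 + 160 × 2 ≈ 530.000 ms.

530 ms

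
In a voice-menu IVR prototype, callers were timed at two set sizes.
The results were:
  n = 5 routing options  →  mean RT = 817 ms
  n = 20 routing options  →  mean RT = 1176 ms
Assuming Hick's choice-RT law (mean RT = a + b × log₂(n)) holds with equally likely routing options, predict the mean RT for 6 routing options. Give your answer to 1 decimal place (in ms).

864.2 ms

RT is linear in log₂ n, so two points fix the line:
  b = (1176 − 817) / (log₂ 20 − log₂ 5) = 359 / (4.3219 − 2.3219) = 179.500 ms/bit
  a = 817 − 179.500 × 2.3219 = 400.214 ms
Then RT(6) = 400.214 + 179.500 × log₂ 6 = 400.214 + 179.500 × 2.5850 ≈ 864.215 ms.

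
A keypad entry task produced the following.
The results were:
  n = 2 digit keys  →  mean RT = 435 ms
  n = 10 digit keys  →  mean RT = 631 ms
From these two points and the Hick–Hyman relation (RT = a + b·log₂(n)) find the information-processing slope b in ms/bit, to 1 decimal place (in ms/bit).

The slope on a log₂ axis is (631 − 435) / (3.3219 − 1) = 84.413 ms/bit.

84.4 ms/bit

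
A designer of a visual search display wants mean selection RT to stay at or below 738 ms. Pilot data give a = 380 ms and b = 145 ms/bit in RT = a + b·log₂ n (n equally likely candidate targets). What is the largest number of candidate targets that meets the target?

Information budget: (738 − 380)/145 = 2.4690 bits, so n ≤ 2^2.4690 = 5.536 → at most 5.

5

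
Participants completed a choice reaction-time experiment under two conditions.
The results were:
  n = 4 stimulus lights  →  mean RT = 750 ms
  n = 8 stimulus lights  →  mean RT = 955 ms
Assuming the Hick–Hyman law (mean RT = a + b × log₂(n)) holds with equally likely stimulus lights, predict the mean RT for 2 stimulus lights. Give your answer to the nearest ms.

545 ms

With log₂ n on the abscissa the relation is linear; from the two conditions:
  b = (955 − 750) / (log₂ 8 − log₂ 4) = 205 / (3 − 2) = 205 ms/bit
  a = 750 − 205 × 2 = 340 ms
Then RT(2) = 340 + 205 × log₂ 2 = 340 + 205 × 1 ≈ 545.000 ms.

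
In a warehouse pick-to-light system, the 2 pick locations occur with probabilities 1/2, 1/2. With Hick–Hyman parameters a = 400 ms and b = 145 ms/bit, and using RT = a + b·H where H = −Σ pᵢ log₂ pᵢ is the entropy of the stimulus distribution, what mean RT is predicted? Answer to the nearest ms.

545 ms

Each term −pᵢ log₂ pᵢ: 0.5·1 + 0.5·1; summed, H = 1.000 bits.
Mean RT = a + bH = 400 + 145·1.000 = 545.00 ms.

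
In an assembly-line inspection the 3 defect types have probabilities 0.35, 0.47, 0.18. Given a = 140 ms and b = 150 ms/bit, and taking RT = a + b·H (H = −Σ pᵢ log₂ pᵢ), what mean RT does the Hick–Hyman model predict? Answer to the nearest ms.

363 ms

H = 0.35·log₂(1/0.35) + 0.47·log₂(1/0.47) + 0.18·log₂(1/0.18) = 1.4874 bits.
RT = 140 + 150 × 1.4874 = 363.10 ms.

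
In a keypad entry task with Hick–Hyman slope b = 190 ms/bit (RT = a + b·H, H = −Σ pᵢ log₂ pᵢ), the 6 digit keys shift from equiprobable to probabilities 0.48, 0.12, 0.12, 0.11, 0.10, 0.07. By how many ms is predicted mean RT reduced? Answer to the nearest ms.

The RT saving is b·ΔH. Equiprobable H₀ = log₂(6) = 2.5850 bits; with the given probabilities H = 2.1934 bits.
b·(H₀ − H) = 190 × (2.5850 − 2.1934) = 74.39 ms.

74 ms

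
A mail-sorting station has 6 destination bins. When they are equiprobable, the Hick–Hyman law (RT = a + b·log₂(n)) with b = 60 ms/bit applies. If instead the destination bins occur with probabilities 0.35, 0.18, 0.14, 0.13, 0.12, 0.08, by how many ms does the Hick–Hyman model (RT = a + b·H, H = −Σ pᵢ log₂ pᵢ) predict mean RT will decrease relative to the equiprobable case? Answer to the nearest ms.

10 ms

Equiprobable entropy H₀ = log₂ 6 = 2.5850 bits.
Skewed entropy H = −Σ pᵢ log₂ pᵢ = 2.4137 bits.
ΔRT = b·(H₀ − H) = 60 × 0.1712 = 10.27 ms.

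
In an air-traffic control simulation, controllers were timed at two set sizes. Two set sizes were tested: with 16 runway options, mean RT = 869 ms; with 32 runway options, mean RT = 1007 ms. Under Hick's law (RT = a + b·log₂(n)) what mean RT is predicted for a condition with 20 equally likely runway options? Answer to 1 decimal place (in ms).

Fit slope and intercept:
  b = (1007 − 869) / (log₂ 32 − log₂ 16) = 138 / (5 − 4) = 138.000 ms/bit
  a = 869 − 138.000 × 4 = 317.000 ms
Then RT(20) = 317.000 + 138.000 × log₂ 20 = 317.000 + 138.000 × 4.3219 ≈ 913.426 ms.

913.4 ms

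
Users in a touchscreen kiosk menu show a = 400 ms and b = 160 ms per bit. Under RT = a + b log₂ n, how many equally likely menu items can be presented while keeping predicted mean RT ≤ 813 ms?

5

160·log₂ n ≤ 813 − 400 = 413, giving log₂ n ≤ 2.5812 and n ≤ 5.985. The largest whole number is 5.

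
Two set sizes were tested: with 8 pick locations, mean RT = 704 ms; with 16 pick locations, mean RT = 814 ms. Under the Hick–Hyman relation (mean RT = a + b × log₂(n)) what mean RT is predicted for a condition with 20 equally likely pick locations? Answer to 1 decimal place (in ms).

Solve the two-equation system in a and b:
  b = (814 − 704) / (log₂ 16 − log₂ 8) = 110 / (4 − 3) = 110.000 ms/bit
  a = 704 − 110.000 × 3 = 374.000 ms
Then RT(20) = 374.000 + 110.000 × log₂ 20 = 374.000 + 110.000 × 4.3219 ≈ 849.412 ms.

849.4 ms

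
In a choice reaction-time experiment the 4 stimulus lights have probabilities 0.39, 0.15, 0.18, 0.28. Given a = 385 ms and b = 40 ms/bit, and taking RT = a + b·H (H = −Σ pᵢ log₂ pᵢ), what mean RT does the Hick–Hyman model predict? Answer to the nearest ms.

461 ms

H = 0.39·log₂(1/0.39) + 0.15·log₂(1/0.15) + 0.18·log₂(1/0.18) + 0.28·log₂(1/0.28) = 1.8999 bits.
RT = 385 + 40 × 1.8999 = 460.99 ms.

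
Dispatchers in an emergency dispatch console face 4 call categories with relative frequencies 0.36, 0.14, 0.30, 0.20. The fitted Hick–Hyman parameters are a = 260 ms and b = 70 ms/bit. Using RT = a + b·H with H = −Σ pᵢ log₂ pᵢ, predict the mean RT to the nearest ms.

394 ms

Entropy contributions −pᵢ log₂ pᵢ: 0.5306, 0.3971, 0.5211, 0.4644; sum H = 1.9132 bits.
RT = a + bH = 260 + 70·1.9132 = 393.92 ms.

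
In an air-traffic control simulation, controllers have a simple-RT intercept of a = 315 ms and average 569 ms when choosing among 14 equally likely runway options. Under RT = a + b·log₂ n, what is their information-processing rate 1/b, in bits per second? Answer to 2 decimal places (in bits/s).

14.99 bits/s

Choice component = 569 − 315 = 254 ms over log₂(14) = 3.8074 bits.
b = 254 / 3.8074 = 66.713 ms/bit, so 1/b = 14.990 bits/s.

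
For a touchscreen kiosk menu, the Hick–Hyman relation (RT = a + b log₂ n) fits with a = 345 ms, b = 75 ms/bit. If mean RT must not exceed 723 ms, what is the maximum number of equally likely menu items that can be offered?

Information budget: (723 − 345)/75 = 5.0400 bits, so n ≤ 2^5.0400 = 32.900 → at most 32.

32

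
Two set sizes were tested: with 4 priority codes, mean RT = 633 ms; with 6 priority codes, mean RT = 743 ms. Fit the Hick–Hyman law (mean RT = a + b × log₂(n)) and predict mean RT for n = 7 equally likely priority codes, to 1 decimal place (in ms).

Solve the two-equation system in a and b:
  b = (743 − 633) / (log₂ 6 − log₂ 4) = 110 / (2.5850 − 2) = 188.046 ms/bit
  a = 633 − 188.046 × 2 = 256.908 ms
Then RT(7) = 256.908 + 188.046 × log₂ 7 = 256.908 + 188.046 × 2.8074 ≈ 784.820 ms.

784.8 ms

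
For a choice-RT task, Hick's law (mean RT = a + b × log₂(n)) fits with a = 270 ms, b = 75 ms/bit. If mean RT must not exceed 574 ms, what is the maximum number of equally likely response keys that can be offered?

16

Set 270 + 75·log₂ n ≤ 574 → log₂ n ≤ (574 − 270)/75 = 4.0533.
So n ≤ 2^4.0533 = 16.603; the largest integer n is 16.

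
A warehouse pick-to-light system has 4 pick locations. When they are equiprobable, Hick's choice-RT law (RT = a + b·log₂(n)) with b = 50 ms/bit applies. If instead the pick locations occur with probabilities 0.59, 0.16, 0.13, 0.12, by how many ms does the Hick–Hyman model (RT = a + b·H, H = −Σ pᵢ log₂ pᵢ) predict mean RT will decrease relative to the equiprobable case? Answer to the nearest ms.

Equiprobable entropy H₀ = log₂ 4 = 2.0000 bits.
Skewed entropy H = −Σ pᵢ log₂ pᵢ = 1.6218 bits.
ΔRT = b·(H₀ − H) = 50 × 0.3782 = 18.91 ms.

19 ms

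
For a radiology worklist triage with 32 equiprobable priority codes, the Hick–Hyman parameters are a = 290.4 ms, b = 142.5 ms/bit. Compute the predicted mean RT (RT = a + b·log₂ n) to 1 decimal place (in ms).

log₂(32) = 5 bits, so RT = 290.4 + 142.5 × 5 ≈ 1002.900 ms.

1002.9 ms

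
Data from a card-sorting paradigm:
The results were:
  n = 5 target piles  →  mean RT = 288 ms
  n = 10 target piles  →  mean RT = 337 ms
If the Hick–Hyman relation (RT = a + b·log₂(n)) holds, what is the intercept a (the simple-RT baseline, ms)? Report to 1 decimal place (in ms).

b = (RT₂ − RT₁)/(log₂ n₂ − log₂ n₁) = (337 − 288)/(3.3219 − 2.3219) = 49.000 ms/bit.
a = RT₁ − b·log₂ n₁ = 288 − 49.000 × 2.3219 = 174.226 ms.

174.2 ms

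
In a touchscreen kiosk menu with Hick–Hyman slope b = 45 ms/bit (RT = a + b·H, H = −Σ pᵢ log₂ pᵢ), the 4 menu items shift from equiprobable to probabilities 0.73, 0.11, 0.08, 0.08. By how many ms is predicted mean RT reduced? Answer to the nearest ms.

The RT saving is b·ΔH. Equiprobable H₀ = log₂(4) = 2.0000 bits; with the given probabilities H = 1.2647 bits.
b·(H₀ − H) = 45 × (2.0000 − 1.2647) = 33.09 ms.

33 ms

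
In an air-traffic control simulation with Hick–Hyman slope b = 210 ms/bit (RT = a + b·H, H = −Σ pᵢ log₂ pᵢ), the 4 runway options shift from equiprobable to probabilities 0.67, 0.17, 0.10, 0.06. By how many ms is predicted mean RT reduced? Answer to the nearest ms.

Equiprobable entropy H₀ = log₂ 4 = 2.0000 bits.
Skewed entropy H = −Σ pᵢ log₂ pᵢ = 1.3974 bits.
ΔRT = b·(H₀ − H) = 210 × 0.6026 = 126.54 ms.

127 ms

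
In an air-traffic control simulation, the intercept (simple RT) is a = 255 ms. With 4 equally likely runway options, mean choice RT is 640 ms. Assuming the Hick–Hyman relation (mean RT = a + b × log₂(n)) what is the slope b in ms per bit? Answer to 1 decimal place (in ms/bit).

b = (640 − 255) / log₂(4) = 385 / 2 = 192.500 ms/bit.

192.5 ms/bit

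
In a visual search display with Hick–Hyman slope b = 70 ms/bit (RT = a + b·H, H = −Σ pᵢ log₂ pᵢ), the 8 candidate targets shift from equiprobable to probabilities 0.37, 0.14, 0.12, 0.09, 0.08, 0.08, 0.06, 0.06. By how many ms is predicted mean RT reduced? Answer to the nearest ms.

Equiprobable entropy H₀ = log₂ 8 = 3.0000 bits.
Skewed entropy H = −Σ pᵢ log₂ pᵢ = 2.6776 bits.
ΔRT = b·(H₀ − H) = 70 × 0.3224 = 22.56 ms.

23 ms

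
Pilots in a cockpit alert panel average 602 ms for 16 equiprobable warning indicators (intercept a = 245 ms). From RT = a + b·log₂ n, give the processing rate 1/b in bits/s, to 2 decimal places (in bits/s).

b = (602 − 245)/log₂ 16 = 357/4 = 89.250 ms per bit = 0.08925 s/bit; the reciprocal is 11.204 bits/s.

11.20 bits/s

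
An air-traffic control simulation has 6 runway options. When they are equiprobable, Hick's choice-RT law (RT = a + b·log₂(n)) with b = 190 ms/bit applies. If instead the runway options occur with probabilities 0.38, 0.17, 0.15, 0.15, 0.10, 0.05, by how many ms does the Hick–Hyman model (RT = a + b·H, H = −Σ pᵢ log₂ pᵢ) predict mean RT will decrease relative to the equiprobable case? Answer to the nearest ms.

Equiprobable entropy H₀ = log₂ 6 = 2.5850 bits.
Skewed entropy H = −Σ pᵢ log₂ pᵢ = 2.3344 bits.
ΔRT = b·(H₀ − H) = 190 × 0.2505 = 47.60 ms.

48 ms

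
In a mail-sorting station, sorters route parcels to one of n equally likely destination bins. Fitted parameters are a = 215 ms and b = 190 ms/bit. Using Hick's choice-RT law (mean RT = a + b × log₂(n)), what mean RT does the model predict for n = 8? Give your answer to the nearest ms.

log₂(8) = 3 bits, so RT = 215 + 190 × 3 ≈ 785.000 ms.

785 ms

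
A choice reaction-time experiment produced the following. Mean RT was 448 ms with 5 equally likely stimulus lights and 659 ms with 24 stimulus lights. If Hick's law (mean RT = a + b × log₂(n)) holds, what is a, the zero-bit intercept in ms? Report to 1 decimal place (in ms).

231.5 ms

Slope: b = (659 − 448) / (log₂ 24 − log₂ 5) = 211/2.2630 = 93.238 ms/bit.
Intercept: a = 448 − 93.238·log₂(5) = 231.509 ms.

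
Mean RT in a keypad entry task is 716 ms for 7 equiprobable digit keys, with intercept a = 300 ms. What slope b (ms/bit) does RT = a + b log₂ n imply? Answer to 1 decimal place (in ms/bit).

b = (716 − 300) / log₂(7) = 416 / 2.8074 = 148.182 ms/bit.

148.2 ms/bit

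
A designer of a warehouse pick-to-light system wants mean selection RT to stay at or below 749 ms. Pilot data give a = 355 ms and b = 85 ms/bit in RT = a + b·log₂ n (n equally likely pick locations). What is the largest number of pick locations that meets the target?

85·log₂ n ≤ 749 − 355 = 394, giving log₂ n ≤ 4.6353 and n ≤ 24.852. The largest whole number is 24.

24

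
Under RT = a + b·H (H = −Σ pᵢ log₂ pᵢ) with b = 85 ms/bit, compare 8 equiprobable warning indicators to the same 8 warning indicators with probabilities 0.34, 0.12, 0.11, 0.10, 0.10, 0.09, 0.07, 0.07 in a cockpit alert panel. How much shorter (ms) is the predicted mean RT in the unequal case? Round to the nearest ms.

The RT saving is b·ΔH. Equiprobable H₀ = log₂(8) = 3.0000 bits; with the given probabilities H = 2.7607 bits.
b·(H₀ − H) = 85 × (3.0000 − 2.7607) = 20.34 ms.

20 ms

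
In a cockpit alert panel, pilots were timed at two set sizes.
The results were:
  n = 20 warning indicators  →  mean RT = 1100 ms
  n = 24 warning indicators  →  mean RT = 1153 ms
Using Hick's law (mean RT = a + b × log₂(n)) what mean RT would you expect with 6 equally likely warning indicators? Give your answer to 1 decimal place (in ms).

Solve the two-equation system in a and b:
  b = (1153 − 1100) / (log₂ 24 − log₂ 20) = 53 / (4.5850 − 4.3219) = 201.495 ms/bit
  a = 1100 − 201.495 × 4.3219 = 229.155 ms
Then RT(6) = 229.155 + 201.495 × log₂ 6 = 229.155 + 201.495 × 2.5850 ≈ 750.011 ms.

750.0 ms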